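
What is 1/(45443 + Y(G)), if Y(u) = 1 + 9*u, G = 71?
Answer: 1/46083 ≈ 2.1700e-5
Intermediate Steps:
1/(45443 + Y(G)) = 1/(45443 + (1 + 9*71)) = 1/(45443 + (1 + 639)) = 1/(45443 + 640) = 1/46083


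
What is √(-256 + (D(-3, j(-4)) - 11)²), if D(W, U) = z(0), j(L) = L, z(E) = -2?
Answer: I*√87 ≈ 9.3274*I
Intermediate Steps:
D(W, U) = -2
√(-256 + (D(-3, j(-4)) - 11)²) = √(-256 + (-2 - 11)²) = √(-256 + (-13)²) = √(-256 + 169) = √(-87) = I*√87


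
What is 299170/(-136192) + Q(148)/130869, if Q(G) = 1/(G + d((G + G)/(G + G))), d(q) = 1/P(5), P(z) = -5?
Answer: -14466692750255/6585713358336 ≈ -2.1967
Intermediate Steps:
d(q) = -⅕ (d(q) = 1/(-5) = -⅕)
Q(G) = 1/(-⅕ + G) (Q(G) = 1/(G - ⅕) = 1/(-⅕ + G))
299170/(-136192) + Q(148)/130869 = 299170/(-136192) + (5/(-1 + 5*148))/130869 = 299170*(-1/136192) + (5/(-1 + 740))*(1/130869) = -149585/68096 + (5/739)*(1/130869) = -149585/68096 + 5/96712191 = -14466692750255/6585713358336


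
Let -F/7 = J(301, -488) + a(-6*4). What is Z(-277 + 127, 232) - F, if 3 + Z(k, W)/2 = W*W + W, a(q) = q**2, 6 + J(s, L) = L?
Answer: 108680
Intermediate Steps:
J(s, L) = -6 + L
Z(k, W) = -6 + 2*W + 2*W**2 (Z(k, W) = -6 + 2*(W*W + W) = -6 + 2*(W**2 + W) = -6 + 2*(W + W**2) = -6 + (2*W + 2*W**2) = -6 + 2*W + 2*W**2)
F = -574 (F = -7*((-6 - 488) + (-6*4)**2) = -7*(-494 + (-24)**2) = -7*(-494 + 576) = -7*82 = -574)
Z(-277 + 127, 232) - F = (-6 + 2*232 + 2*232**2) - 1*(-574) = (-6 + 464 + 2*53824) + 574 = (-6 + 464 + 107648) + 574 = 108106 + 574 = 108680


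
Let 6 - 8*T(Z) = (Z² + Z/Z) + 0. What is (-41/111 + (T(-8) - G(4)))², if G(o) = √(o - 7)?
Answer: 44927497/788544 + 6877*I*√3/444 ≈ 56.975 + 26.827*I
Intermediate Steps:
G(o) = √(-7 + o)
T(Z) = 5/8 - Z²/8 (T(Z) = ¾ - ((Z² + Z/Z) + 0)/8 = ¾ - ((Z² + 1) + 0)/8 = ¾ - ((1 + Z²) + 0)/8 = ¾ - (1 + Z²)/8 = ¾ + (-⅛ - Z²/8) = 5/8 - Z²/8)
(-41/111 + (T(-8) - G(4)))² = (-41/111 + ((5/8 - ⅛*(-8)²) - √(-7 + 4)))² = (-41*1/111 + ((5/8 - ⅛*64) - √(-3)))² = (-41/111 + ((5/8 - 8) - I*√3))² = (-41/111 + (-59/8 - I*√3))² = (-6877/888 - I*√3)²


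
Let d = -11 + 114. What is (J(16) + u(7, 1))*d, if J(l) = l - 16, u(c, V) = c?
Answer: 721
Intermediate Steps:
J(l) = -16 + l
d = 103
(J(16) + u(7, 1))*d = ((-16 + 16) + 7)*103 = (0 + 7)*103 = 7*103 = 721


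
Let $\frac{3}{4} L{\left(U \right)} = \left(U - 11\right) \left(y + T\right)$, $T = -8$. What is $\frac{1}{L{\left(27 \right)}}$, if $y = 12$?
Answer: $\frac{3}{256} \approx 0.011719$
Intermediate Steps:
$L{\left(U \right)} = - \frac{176}{3} + \frac{16 U}{3}$ ($L{\left(U \right)} = \frac{4 \left(U - 11\right) \left(12 - 8\right)}{3} = \frac{4 \left(-11 + U\right) 4}{3} = \frac{4 \left(-44 + 4 U\right)}{3} = - \frac{176}{3} + \frac{16 U}{3}$)
$\frac{1}{L{\left(27 \right)}} = \frac{1}{- \frac{176}{3} + \frac{16}{3} \cdot 27} = \frac{1}{- \frac{176}{3} + 144} = \frac{1}{\frac{256}{3}} = \frac{3}{256}$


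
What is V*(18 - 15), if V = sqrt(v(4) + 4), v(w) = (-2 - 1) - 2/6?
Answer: sqrt(6) ≈ 2.4495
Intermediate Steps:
v(w) = -10/3 (v(w) = -3 - 2*1/6 = -3 - 1/3 = -10/3)
V = sqrt(6)/3 (V = sqrt(-10/3 + 4) = sqrt(2/3) = sqrt(6)/3 ≈ 0.81650)
V*(18 - 15) = (sqrt(6)/3)*(18 - 15) = (sqrt(6)/3)*3 = sqrt(6)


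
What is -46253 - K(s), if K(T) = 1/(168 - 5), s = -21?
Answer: -7539240/163 ≈ -46253.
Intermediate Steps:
K(T) = 1/163
-46253 - K(s) = -46253 - 1*1/163 = -46253 - 1/163 = -7539240/163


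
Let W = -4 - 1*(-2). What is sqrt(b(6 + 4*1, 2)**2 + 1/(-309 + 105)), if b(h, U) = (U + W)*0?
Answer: I*sqrt(51)/102 ≈ 0.070014*I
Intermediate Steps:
W = -2 (W = -4 + 2 = -2)
b(h, U) = 0 (b(h, U) = (U - 2)*0 = (-2 + U)*0 = 0)
sqrt(b(6 + 4*1, 2)**2 + 1/(-309 + 105)) = sqrt(0**2 + 1/(-309 + 105)) = sqrt(0 + 1/(-204)) = sqrt(0 - 1/204) = sqrt(-1/204) = I*sqrt(51)/102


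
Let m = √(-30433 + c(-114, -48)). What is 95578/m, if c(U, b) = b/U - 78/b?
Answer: -191156*I*√26790/57105 ≈ -547.9*I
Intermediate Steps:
c(U, b) = -78/b + b/U
m = 81*I*√26790/76 (m = √(-30433 + (-78/(-48) - 48/(-114))) = √(-30433 + (-78*(-1/48) - 48*(-1/114))) = √(-30433 + (13/8 + 8/19)) = √(-30433 + 311/152) = √(-4625505/152) = 81*I*√26790/76 ≈ 174.44*I)
95578/m = 95578/((81*I*√26790/76)) = 95578*(-2*I*√26790/57105) = -191156*I*√26790/57105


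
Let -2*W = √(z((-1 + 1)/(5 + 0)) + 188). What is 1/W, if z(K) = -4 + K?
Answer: -√46/46 ≈ -0.14744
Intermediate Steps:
W = -√46 (W = -√((-4 + (-1 + 1)/(5 + 0)) + 188)/2 = -√((-4 + 0/5) + 188)/2 = -√((-4 + 0*(⅕)) + 188)/2 = -√((-4 + 0) + 188)/2 = -√(-4 + 188)/2 = -√46 ≈ -6.7823)
1/W = 1/(-√46) = -√46/46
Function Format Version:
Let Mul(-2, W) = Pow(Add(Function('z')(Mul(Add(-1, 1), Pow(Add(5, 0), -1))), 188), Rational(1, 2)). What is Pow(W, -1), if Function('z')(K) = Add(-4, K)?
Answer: Mul(Rational(-1, 46), Pow(46, Rational(1, 2))) ≈ -0.14744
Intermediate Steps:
W = Mul(-1, Pow(46, Rational(1, 2))) (W = Mul(Rational(-1, 2), Pow(Add(Add(-4, Mul(Add(-1, 1), Pow(Add(5, 0), -1))), 188), Rational(1, 2))) = Mul(Rational(-1, 2), Pow(Add(Add(-4, Mul(0, Pow(5, -1))), 188), Rational(1, 2))) = Mul(Rational(-1, 2), Pow(Add(Add(-4, Mul(0, Rational(1, 5))), 188), Rational(1, 2))) = Mul(Rational(-1, 2), Pow(Add(Add(-4, 0), 188), Rational(1, 2))) = Mul(Rational(-1, 2), Pow(Add(-4, 188), Rational(1, 2))) = Mul(Rational(-1, 2), Pow(184, Rational(1, 2))) = Mul(Rational(-1, 2), Mul(2, Pow(46, Rational(1, 2)))) = Mul(-1, Pow(46, Rational(1, 2))) ≈ -6.7823)
Pow(W, -1) = Pow(Mul(-1, Pow(46, Rational(1, 2))), -1) = Mul(Rational(-1, 46), Pow(46, Rational(1, 2)))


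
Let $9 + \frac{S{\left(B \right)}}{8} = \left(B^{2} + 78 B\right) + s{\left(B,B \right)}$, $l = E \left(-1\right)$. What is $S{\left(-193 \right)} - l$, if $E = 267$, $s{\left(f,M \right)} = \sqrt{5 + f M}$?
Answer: $177755 + 8 \sqrt{37254} \approx 1.793 \cdot 10^{5}$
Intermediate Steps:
$s{\left(f,M \right)} = \sqrt{5 + M f}$
$l = -267$ ($l = 267 \left(-1\right) = -267$)
$S{\left(B \right)} = -72 + 8 B^{2} + 8 \sqrt{5 + B^{2}} + 624 B$ ($S{\left(B \right)} = -72 + 8 \left(\left(B^{2} + 78 B\right) + \sqrt{5 + B B}\right) = -72 + 8 \left(\left(B^{2} + 78 B\right) + \sqrt{5 + B^{2}}\right) = -72 + 8 \left(B^{2} + \sqrt{5 + B^{2}} + 78 B\right) = -72 + \left(8 B^{2} + 8 \sqrt{5 + B^{2}} + 624 B\right) = -72 + 8 B^{2} + 8 \sqrt{5 + B^{2}} + 624 B$)
$S{\left(-193 \right)} - l = \left(-72 + 8 \left(-193\right)^{2} + 8 \sqrt{5 + \left(-193\right)^{2}} + 624 \left(-193\right)\right) - -267 = \left(-72 + 8 \cdot 37249 + 8 \sqrt{5 + 37249} - 120432\right) + 267 = \left(-72 + 297992 + 8 \sqrt{37254} - 120432\right) + 267 = \left(177488 + 8 \sqrt{37254}\right) + 267 = 177755 + 8 \sqrt{37254}$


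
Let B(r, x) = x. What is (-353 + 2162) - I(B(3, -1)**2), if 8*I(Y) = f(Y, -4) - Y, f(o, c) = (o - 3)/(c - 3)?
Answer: 101309/56 ≈ 1809.1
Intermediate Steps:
f(o, c) = (-3 + o)/(-3 + c)
I(Y) = 3/56 - Y/7 (I(Y) = ((-3 + Y)/(-3 - 4) - Y)/8 = ((-3 + Y)/(-7) - Y)/8 = (-(-3 + Y)/7 - Y)/8 = ((3/7 - Y/7) - Y)/8 = (3/7 - 8*Y/7)/8 = 3/56 - Y/7)
(-353 + 2162) - I(B(3, -1)**2) = (-353 + 2162) - (3/56 - 1/7*(-1)**2) = 1809 - (3/56 - 1/7*1) = 1809 - (3/56 - 1/7) = 1809 - 1*(-5/56) = 1809 + 5/56 = 101309/56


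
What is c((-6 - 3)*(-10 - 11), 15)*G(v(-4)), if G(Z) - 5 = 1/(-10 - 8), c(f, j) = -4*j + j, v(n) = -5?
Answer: -445/2 ≈ -222.50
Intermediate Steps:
c(f, j) = -3*j
G(Z) = 89/18 (G(Z) = 5 + 1/(-10 - 8) = 5 + 1/(-18) = 5 - 1/18 = 89/18)
c((-6 - 3)*(-10 - 11), 15)*G(v(-4)) = -3*15*(89/18) = -45*89/18 = -445/2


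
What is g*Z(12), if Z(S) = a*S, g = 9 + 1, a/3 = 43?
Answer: 15480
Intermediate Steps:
a = 129 (a = 3*43 = 129)
g = 10
Z(S) = 129*S
g*Z(12) = 10*(129*12) = 10*1548 = 15480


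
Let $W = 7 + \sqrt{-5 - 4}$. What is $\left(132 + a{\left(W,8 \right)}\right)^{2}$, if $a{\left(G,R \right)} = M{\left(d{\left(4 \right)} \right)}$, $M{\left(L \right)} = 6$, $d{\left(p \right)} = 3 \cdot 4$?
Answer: $19044$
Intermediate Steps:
$d{\left(p \right)} = 12$
$W = 7 + 3 i$ ($W = 7 + \sqrt{-9} = 7 + 3 i \approx 7.0 + 3.0 i$)
$a{\left(G,R \right)} = 6$
$\left(132 + a{\left(W,8 \right)}\right)^{2} = \left(132 + 6\right)^{2} = 138^{2} = 19044$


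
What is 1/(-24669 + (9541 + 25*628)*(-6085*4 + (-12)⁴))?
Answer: -1/90993233 ≈ -1.0990e-8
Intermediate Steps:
1/(-24669 + (9541 + 25*628)*(-6085*4 + (-12)⁴)) = 1/(-24669 + (9541 + 15700)*(-24340 + 20736)) = 1/(-24669 + 25241*(-3604)) = 1/(-24669 - 90968564) = 1/(-90993233) = -1/90993233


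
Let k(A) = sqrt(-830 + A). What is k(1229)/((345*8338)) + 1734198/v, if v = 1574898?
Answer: 289033/262483 + sqrt(399)/2876610 ≈ 1.1012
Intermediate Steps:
k(1229)/((345*8338)) + 1734198/v = sqrt(-830 + 1229)/((345*8338)) + 1734198/1574898 = sqrt(399)/2876610 + 1734198*(1/1574898) = sqrt(399)*(1/2876610) + 289033/262483 = sqrt(399)/2876610 + 289033/262483 = 289033/262483 + sqrt(399)/2876610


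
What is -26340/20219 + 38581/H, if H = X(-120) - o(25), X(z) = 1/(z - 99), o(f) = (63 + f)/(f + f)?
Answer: -4271133554265/195335759 ≈ -21866.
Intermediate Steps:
o(f) = (63 + f)/(2*f) (o(f) = (63 + f)/((2*f)) = (63 + f)*(1/(2*f)) = (63 + f)/(2*f))
X(z) = 1/(-99 + z)
H = -9661/5475 (H = 1/(-99 - 120) - (63 + 25)/(2*25) = 1/(-219) - 88/(2*25) = -1/219 - 1*44/25 = -1/219 - 44/25 = -9661/5475 ≈ -1.7646)
-26340/20219 + 38581/H = -26340/20219 + 38581/(-9661/5475) = -26340*1/20219 + 38581*(-5475/9661) = -26340/20219 - 211230975/9661 = -4271133554265/195335759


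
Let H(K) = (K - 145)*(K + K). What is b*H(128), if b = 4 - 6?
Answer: 8704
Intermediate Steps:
b = -2
H(K) = 2*K*(-145 + K) (H(K) = (-145 + K)*(2*K) = 2*K*(-145 + K))
b*H(128) = -4*128*(-145 + 128) = -4*128*(-17) = -2*(-4352) = 8704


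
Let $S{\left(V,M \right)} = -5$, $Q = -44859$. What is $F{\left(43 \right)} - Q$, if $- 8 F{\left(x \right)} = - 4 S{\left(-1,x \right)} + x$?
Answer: $\frac{358809}{8} \approx 44851.0$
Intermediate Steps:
$F{\left(x \right)} = - \frac{5}{2} - \frac{x}{8}$ ($F{\left(x \right)} = - \frac{\left(-4\right) \left(-5\right) + x}{8} = - \frac{20 + x}{8} = - \frac{5}{2} - \frac{x}{8}$)
$F{\left(43 \right)} - Q = \left(- \frac{5}{2} - \frac{43}{8}\right) - -44859 = \left(- \frac{5}{2} - \frac{43}{8}\right) + 44859 = - \frac{63}{8} + 44859 = \frac{358809}{8}$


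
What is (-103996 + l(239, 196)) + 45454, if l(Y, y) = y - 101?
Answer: -58447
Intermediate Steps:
l(Y, y) = -101 + y
(-103996 + l(239, 196)) + 45454 = (-103996 + (-101 + 196)) + 45454 = (-103996 + 95) + 45454 = -103901 + 45454 = -58447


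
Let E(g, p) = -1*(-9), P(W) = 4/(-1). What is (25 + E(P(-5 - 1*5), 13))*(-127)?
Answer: -4318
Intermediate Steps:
P(W) = -4 (P(W) = 4*(-1) = -4)
E(g, p) = 9
(25 + E(P(-5 - 1*5), 13))*(-127) = (25 + 9)*(-127) = 34*(-127) = -4318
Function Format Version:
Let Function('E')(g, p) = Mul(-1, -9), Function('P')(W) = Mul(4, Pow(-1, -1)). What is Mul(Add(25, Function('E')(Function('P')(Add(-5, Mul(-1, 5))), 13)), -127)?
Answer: -4318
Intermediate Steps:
Function('P')(W) = -4 (Function('P')(W) = Mul(4, -1) = -4)
Function('E')(g, p) = 9
Mul(Add(25, Function('E')(Function('P')(Add(-5, Mul(-1, 5))), 13)), -127) = Mul(Add(25, 9), -127) = Mul(34, -127) = -4318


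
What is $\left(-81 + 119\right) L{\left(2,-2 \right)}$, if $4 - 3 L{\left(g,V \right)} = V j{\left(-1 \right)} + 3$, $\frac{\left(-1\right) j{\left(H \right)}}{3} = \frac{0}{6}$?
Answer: $\frac{38}{3} \approx 12.667$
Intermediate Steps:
$j{\left(H \right)} = 0$ ($j{\left(H \right)} = - 3 \cdot \frac{0}{6} = - 3 \cdot 0 \cdot \frac{1}{6} = \left(-3\right) 0 = 0$)
$L{\left(g,V \right)} = \frac{1}{3}$ ($L{\left(g,V \right)} = \frac{4}{3} - \frac{V 0 + 3}{3} = \frac{4}{3} - \frac{0 + 3}{3} = \frac{4}{3} - 1 = \frac{1}{3}$)
$\left(-81 + 119\right) L{\left(2,-2 \right)} = \left(-81 + 119\right) \frac{1}{3} = 38 \cdot \frac{1}{3} = \frac{38}{3}$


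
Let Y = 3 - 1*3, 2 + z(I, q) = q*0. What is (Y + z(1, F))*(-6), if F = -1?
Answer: 12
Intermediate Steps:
z(I, q) = -2 (z(I, q) = -2 + q*0 = -2 + 0 = -2)
Y = 0 (Y = 3 - 3 = 0)
(Y + z(1, F))*(-6) = (0 - 2)*(-6) = -2*(-6) = 12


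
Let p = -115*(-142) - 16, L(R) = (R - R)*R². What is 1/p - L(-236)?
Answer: 1/16314 ≈ 6.1297e-5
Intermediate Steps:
L(R) = 0 (L(R) = 0*R² = 0)
p = 16314 (p = 16330 - 16 = 16314)
1/p - L(-236) = 1/16314 - 1*0 = 1/16314 + 0 = 1/16314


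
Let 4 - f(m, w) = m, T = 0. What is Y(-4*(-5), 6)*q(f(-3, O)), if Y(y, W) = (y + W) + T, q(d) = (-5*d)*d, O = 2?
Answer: -6370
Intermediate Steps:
f(m, w) = 4 - m
q(d) = -5*d²
Y(y, W) = W + y (Y(y, W) = (y + W) + 0 = (W + y) + 0 = W + y)
Y(-4*(-5), 6)*q(f(-3, O)) = (6 - 4*(-5))*(-5*(4 - 1*(-3))²) = (6 + 20)*(-5*(4 + 3)²) = 26*(-5*7²) = 26*(-5*49) = 26*(-245) = -6370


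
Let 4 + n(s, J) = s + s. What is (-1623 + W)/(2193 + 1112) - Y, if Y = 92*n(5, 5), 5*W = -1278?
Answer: -9131193/16525 ≈ -552.57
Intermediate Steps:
W = -1278/5 (W = (⅕)*(-1278) = -1278/5 ≈ -255.60)
n(s, J) = -4 + 2*s (n(s, J) = -4 + (s + s) = -4 + 2*s)
Y = 552 (Y = 92*(-4 + 2*5) = 92*(-4 + 10) = 92*6 = 552)
(-1623 + W)/(2193 + 1112) - Y = (-1623 - 1278/5)/(2193 + 1112) - 1*552 = -9393/5/3305 - 552 = -9393/5*1/3305 - 552 = -9393/16525 - 552 = -9131193/16525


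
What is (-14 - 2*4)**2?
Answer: 484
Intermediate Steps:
(-14 - 2*4)**2 = (-14 - 8)**2 = (-22)**2 = 484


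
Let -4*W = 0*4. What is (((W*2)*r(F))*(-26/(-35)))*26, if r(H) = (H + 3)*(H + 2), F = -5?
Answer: 0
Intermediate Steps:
W = 0 (W = -0*4 = -¼*0 = 0)
r(H) = (2 + H)*(3 + H) (r(H) = (3 + H)*(2 + H) = (2 + H)*(3 + H))
(((W*2)*r(F))*(-26/(-35)))*26 = (((0*2)*(6 + (-5)² + 5*(-5)))*(-26/(-35)))*26 = ((0*(6 + 25 - 25))*(-26*(-1/35)))*26 = ((0*6)*(26/35))*26 = (0*(26/35))*26 = 0*26 = 0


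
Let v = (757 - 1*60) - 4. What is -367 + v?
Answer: 326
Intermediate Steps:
v = 693 (v = (757 - 60) - 4 = 697 - 4 = 693)
-367 + v = -367 + 693 = 326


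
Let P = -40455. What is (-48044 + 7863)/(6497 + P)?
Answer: 40181/33958 ≈ 1.1833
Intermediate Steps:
(-48044 + 7863)/(6497 + P) = (-48044 + 7863)/(6497 - 40455) = -40181/(-33958) = -40181*(-1/33958) = 40181/33958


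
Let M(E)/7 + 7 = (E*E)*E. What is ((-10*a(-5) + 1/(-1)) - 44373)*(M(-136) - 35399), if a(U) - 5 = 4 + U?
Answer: 783624626960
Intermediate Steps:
a(U) = 9 + U (a(U) = 5 + (4 + U) = 9 + U)
M(E) = -49 + 7*E³ (M(E) = -49 + 7*((E*E)*E) = -49 + 7*(E²*E) = -49 + 7*E³)
((-10*a(-5) + 1/(-1)) - 44373)*(M(-136) - 35399) = ((-10*(9 - 5) + 1/(-1)) - 44373)*((-49 + 7*(-136)³) - 35399) = ((-10*4 - 1) - 44373)*((-49 + 7*(-2515456)) - 35399) = ((-40 - 1) - 44373)*((-49 - 17608192) - 35399) = (-41 - 44373)*(-17608241 - 35399) = -44414*(-17643640) = 783624626960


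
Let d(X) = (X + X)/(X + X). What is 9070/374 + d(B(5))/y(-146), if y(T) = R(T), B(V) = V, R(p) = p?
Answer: 661923/27302 ≈ 24.244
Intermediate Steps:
d(X) = 1 (d(X) = (2*X)/((2*X)) = (2*X)*(1/(2*X)) = 1)
y(T) = T
9070/374 + d(B(5))/y(-146) = 9070/374 + 1/(-146) = 9070*(1/374) + 1*(-1/146) = 4535/187 - 1/146 = 661923/27302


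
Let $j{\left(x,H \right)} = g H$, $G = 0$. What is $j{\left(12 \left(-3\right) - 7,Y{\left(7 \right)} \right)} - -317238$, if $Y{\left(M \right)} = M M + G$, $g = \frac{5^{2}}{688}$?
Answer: $\frac{218260969}{688} \approx 3.1724 \cdot 10^{5}$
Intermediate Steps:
$g = \frac{25}{688}$ ($g = 25 \cdot \frac{1}{688} = \frac{25}{688} \approx 0.036337$)
$Y{\left(M \right)} = M^{2}$ ($Y{\left(M \right)} = M M + 0 = M^{2} + 0 = M^{2}$)
$j{\left(x,H \right)} = \frac{25 H}{688}$
$j{\left(12 \left(-3\right) - 7,Y{\left(7 \right)} \right)} - -317238 = \frac{25 \cdot 7^{2}}{688} - -317238 = \frac{25}{688} \cdot 49 + 317238 = \frac{1225}{688} + 317238 = \frac{218260969}{688}$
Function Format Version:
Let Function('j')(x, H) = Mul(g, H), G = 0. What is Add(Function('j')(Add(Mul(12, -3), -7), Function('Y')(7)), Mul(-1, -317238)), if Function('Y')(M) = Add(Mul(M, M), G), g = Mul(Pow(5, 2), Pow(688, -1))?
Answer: Rational(218260969, 688) ≈ 3.1724e+5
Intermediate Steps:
g = Rational(25, 688) (g = Mul(25, Rational(1, 688)) = Rational(25, 688) ≈ 0.036337)
Function('Y')(M) = Pow(M, 2) (Function('Y')(M) = Add(Mul(M, M), 0) = Add(Pow(M, 2), 0) = Pow(M, 2))
Function('j')(x, H) = Mul(Rational(25, 688), H)
Add(Function('j')(Add(Mul(12, -3), -7), Function('Y')(7)), Mul(-1, -317238)) = Add(Mul(Rational(25, 688), Pow(7, 2)), Mul(-1, -317238)) = Add(Mul(Rational(25, 688), 49), 317238) = Add(Rational(1225, 688), 317238) = Rational(218260969, 688)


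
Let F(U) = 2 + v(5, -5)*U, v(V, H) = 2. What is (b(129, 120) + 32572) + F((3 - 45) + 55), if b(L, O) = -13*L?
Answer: 30923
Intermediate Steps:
F(U) = 2 + 2*U
(b(129, 120) + 32572) + F((3 - 45) + 55) = (-13*129 + 32572) + (2 + 2*((3 - 45) + 55)) = (-1677 + 32572) + (2 + 2*(-42 + 55)) = 30895 + (2 + 2*13) = 30895 + (2 + 26) = 30895 + 28 = 30923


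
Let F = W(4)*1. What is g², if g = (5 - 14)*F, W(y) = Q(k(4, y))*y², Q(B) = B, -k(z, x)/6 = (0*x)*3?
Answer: 0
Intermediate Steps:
k(z, x) = 0 (k(z, x) = -6*0*x*3 = -0*3 = -6*0 = 0)
W(y) = 0 (W(y) = 0*y² = 0)
F = 0 (F = 0*1 = 0)
g = 0 (g = (5 - 14)*0 = -9*0 = 0)
g² = 0² = 0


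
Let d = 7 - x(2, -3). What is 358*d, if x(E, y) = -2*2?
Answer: 3938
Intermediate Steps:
x(E, y) = -4
d = 11 (d = 7 - 1*(-4) = 7 + 4 = 11)
358*d = 358*11 = 3938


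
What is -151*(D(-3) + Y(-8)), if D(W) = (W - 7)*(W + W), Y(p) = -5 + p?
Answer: -7097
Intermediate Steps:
D(W) = 2*W*(-7 + W) (D(W) = (-7 + W)*(2*W) = 2*W*(-7 + W))
-151*(D(-3) + Y(-8)) = -151*(2*(-3)*(-7 - 3) + (-5 - 8)) = -151*(2*(-3)*(-10) - 13) = -151*(60 - 13) = -151*47 = -7097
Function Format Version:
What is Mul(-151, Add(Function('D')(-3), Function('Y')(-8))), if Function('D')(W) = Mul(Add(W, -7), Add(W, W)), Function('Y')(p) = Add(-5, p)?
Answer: -7097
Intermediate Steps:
Function('D')(W) = Mul(2, W, Add(-7, W)) (Function('D')(W) = Mul(Add(-7, W), Mul(2, W)) = Mul(2, W, Add(-7, W)))
Mul(-151, Add(Function('D')(-3), Function('Y')(-8))) = Mul(-151, Add(Mul(2, -3, Add(-7, -3)), Add(-5, -8))) = Mul(-151, Add(Mul(2, -3, -10), -13)) = Mul(-151, Add(60, -13)) = Mul(-151, 47) = -7097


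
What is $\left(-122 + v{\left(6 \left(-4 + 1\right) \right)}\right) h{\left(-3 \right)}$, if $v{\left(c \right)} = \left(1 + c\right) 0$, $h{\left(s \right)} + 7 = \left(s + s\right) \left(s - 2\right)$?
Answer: $-2806$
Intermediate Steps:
$h{\left(s \right)} = -7 + 2 s \left(-2 + s\right)$ ($h{\left(s \right)} = -7 + \left(s + s\right) \left(s - 2\right) = -7 + 2 s \left(-2 + s\right)$)
$v{\left(c \right)} = 0$
$\left(-122 + v{\left(6 \left(-4 + 1\right) \right)}\right) h{\left(-3 \right)} = \left(-122 + 0\right) \left(-7 - -12 + 2 \left(-3\right)^{2}\right) = - 122 \left(-7 + 12 + 2 \cdot 9\right) = - 122 \left(-7 + 12 + 18\right) = \left(-122\right) 23 = -2806$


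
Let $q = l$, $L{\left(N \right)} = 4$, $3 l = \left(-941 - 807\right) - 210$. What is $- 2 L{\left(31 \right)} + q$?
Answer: $- \frac{1982}{3} \approx -660.67$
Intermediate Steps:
$l = - \frac{1958}{3}$ ($l = \frac{\left(-941 - 807\right) - 210}{3} = \frac{-1748 - 210}{3} = \frac{1}{3} \left(-1958\right) = - \frac{1958}{3} \approx -652.67$)
$q = - \frac{1958}{3} \approx -652.67$
$- 2 L{\left(31 \right)} + q = \left(-2\right) 4 - \frac{1958}{3} = -8 - \frac{1958}{3} = - \frac{1982}{3}$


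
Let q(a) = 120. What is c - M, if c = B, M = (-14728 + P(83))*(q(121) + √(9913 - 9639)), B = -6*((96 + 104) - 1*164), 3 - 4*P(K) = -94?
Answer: 1764234 + 58815*√274/4 ≈ 2.0076e+6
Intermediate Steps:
P(K) = 97/4 (P(K) = ¾ - ¼*(-94) = ¾ + 47/2 = 97/4)
B = -216 (B = -6*(200 - 164) = -6*36 = -216)
M = -1764450 - 58815*√274/4 (M = (-14728 + 97/4)*(120 + √(9913 - 9639)) = -58815*(120 + √274)/4 = -1764450 - 58815*√274/4 ≈ -2.0078e+6)
c = -216
c - M = -216 - (-1764450 - 58815*√274/4) = -216 + (1764450 + 58815*√274/4) = 1764234 + 58815*√274/4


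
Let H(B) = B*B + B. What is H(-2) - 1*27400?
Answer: -27398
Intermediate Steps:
H(B) = B + B**2 (H(B) = B**2 + B = B + B**2)
H(-2) - 1*27400 = -2*(1 - 2) - 1*27400 = -2*(-1) - 27400 = 2 - 27400 = -27398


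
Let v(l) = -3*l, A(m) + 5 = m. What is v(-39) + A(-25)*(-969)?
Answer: 29187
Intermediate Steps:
A(m) = -5 + m
v(-39) + A(-25)*(-969) = -3*(-39) + (-5 - 25)*(-969) = 117 - 30*(-969) = 117 + 29070 = 29187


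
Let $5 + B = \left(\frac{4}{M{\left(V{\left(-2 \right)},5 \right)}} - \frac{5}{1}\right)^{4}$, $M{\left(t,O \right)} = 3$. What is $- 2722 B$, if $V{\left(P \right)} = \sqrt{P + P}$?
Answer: $- \frac{38750392}{81} \approx -4.784 \cdot 10^{5}$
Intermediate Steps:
$V{\left(P \right)} = \sqrt{2} \sqrt{P}$ ($V{\left(P \right)} = \sqrt{2 P} = \sqrt{2} \sqrt{P}$)
$B = \frac{14236}{81}$ ($B = -5 + \left(\frac{4}{3} - \frac{5}{1}\right)^{4} = -5 + \left(4 \cdot \frac{1}{3} - 5\right)^{4} = -5 + \left(\frac{4}{3} - 5\right)^{4} = -5 + \left(- \frac{11}{3}\right)^{4} = -5 + \frac{14641}{81} = \frac{14236}{81} \approx 175.75$)
$- 2722 B = \left(-2722\right) \frac{14236}{81} = - \frac{38750392}{81}$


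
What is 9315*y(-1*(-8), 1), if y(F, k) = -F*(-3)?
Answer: 223560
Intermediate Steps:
y(F, k) = 3*F
9315*y(-1*(-8), 1) = 9315*(3*(-1*(-8))) = 9315*(3*8) = 9315*24 = 223560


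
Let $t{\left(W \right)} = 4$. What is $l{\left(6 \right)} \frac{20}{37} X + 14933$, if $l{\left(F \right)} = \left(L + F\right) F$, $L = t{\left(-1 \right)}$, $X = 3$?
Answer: $\frac{556121}{37} \approx 15030.0$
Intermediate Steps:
$L = 4$
$l{\left(F \right)} = F \left(4 + F\right)$ ($l{\left(F \right)} = \left(4 + F\right) F = F \left(4 + F\right)$)
$l{\left(6 \right)} \frac{20}{37} X + 14933 = 6 \left(4 + 6\right) \frac{20}{37} \cdot 3 + 14933 = 6 \cdot 10 \cdot 20 \cdot \frac{1}{37} \cdot 3 + 14933 = 60 \cdot \frac{20}{37} \cdot 3 + 14933 = \frac{1200}{37} \cdot 3 + 14933 = \frac{3600}{37} + 14933 = \frac{556121}{37}$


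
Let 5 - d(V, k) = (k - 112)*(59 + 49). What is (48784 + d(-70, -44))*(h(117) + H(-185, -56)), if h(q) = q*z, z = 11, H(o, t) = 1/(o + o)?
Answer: 31255617393/370 ≈ 8.4475e+7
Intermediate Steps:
H(o, t) = 1/(2*o)
d(V, k) = 12101 - 108*k (d(V, k) = 5 - (k - 112)*(59 + 49) = 5 - (-112 + k)*108 = 5 - (-12096 + 108*k) = 5 + (12096 - 108*k) = 12101 - 108*k)
h(q) = 11*q (h(q) = q*11 = 11*q)
(48784 + d(-70, -44))*(h(117) + H(-185, -56)) = (48784 + (12101 - 108*(-44)))*(11*117 + (½)/(-185)) = (48784 + (12101 + 4752))*(1287 + (½)*(-1/185)) = (48784 + 16853)*(1287 - 1/370) = 65637*(476189/370) = 31255617393/370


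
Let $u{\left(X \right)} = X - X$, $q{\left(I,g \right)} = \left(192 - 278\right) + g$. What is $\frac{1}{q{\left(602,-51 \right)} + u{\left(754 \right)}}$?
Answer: $- \frac{1}{137} \approx -0.0072993$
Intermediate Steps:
$q{\left(I,g \right)} = -86 + g$
$u{\left(X \right)} = 0$
$\frac{1}{q{\left(602,-51 \right)} + u{\left(754 \right)}} = \frac{1}{\left(-86 - 51\right) + 0} = \frac{1}{-137 + 0} = \frac{1}{-137} = - \frac{1}{137}$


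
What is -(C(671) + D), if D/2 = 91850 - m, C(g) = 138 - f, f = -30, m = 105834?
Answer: 27800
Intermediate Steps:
C(g) = 168 (C(g) = 138 - 1*(-30) = 138 + 30 = 168)
D = -27968 (D = 2*(91850 - 1*105834) = 2*(91850 - 105834) = 2*(-13984) = -27968)
-(C(671) + D) = -(168 - 27968) = -1*(-27800) = 27800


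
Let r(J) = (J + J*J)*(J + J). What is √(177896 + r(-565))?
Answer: 8*I*√5623561 ≈ 18971.0*I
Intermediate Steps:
r(J) = 2*J*(J + J²) (r(J) = (J + J²)*(2*J) = 2*J*(J + J²))
√(177896 + r(-565)) = √(177896 + 2*(-565)²*(1 - 565)) = √(177896 + 2*319225*(-564)) = √(177896 - 360085800) = √(-359907904) = 8*I*√5623561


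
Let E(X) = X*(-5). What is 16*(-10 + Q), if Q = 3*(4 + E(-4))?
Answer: 992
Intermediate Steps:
E(X) = -5*X
Q = 72 (Q = 3*(4 - 5*(-4)) = 3*(4 + 20) = 3*24 = 72)
16*(-10 + Q) = 16*(-10 + 72) = 16*62 = 992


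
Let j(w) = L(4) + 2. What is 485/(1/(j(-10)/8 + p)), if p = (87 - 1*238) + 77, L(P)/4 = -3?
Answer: -145985/4 ≈ -36496.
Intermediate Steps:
L(P) = -12 (L(P) = 4*(-3) = -12)
j(w) = -10 (j(w) = -12 + 2 = -10)
p = -74 (p = (87 - 238) + 77 = -151 + 77 = -74)
485/(1/(j(-10)/8 + p)) = 485/(1/(-10/8 - 74)) = 485/(1/((1/8)*(-10) - 74)) = 485/(1/(-5/4 - 74)) = 485/(1/(-301/4)) = 485/(-4/301) = 485*(-301/4) = -145985/4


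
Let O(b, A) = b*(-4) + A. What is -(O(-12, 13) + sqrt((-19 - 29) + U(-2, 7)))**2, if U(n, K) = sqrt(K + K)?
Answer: -(61 + I*sqrt(48 - sqrt(14)))**2 ≈ -3676.7 - 811.63*I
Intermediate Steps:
U(n, K) = sqrt(2)*sqrt(K) (U(n, K) = sqrt(2*K) = sqrt(2)*sqrt(K))
O(b, A) = A - 4*b (O(b, A) = -4*b + A = A - 4*b)
-(O(-12, 13) + sqrt((-19 - 29) + U(-2, 7)))**2 = -((13 - 4*(-12)) + sqrt((-19 - 29) + sqrt(2)*sqrt(7)))**2 = -((13 + 48) + sqrt(-48 + sqrt(14)))**2 = -(61 + sqrt(-48 + sqrt(14)))**2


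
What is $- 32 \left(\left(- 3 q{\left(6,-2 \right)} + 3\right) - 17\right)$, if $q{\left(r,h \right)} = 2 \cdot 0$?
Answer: $448$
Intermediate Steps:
$q{\left(r,h \right)} = 0$
$- 32 \left(\left(- 3 q{\left(6,-2 \right)} + 3\right) - 17\right) = - 32 \left(\left(\left(-3\right) 0 + 3\right) - 17\right) = - 32 \left(\left(0 + 3\right) - 17\right) = - 32 \left(3 - 17\right) = \left(-32\right) \left(-14\right) = 448$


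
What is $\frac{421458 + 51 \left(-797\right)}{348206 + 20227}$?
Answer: $\frac{126937}{122811} \approx 1.0336$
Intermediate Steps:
$\frac{421458 + 51 \left(-797\right)}{348206 + 20227} = \frac{421458 - 40647}{368433} = 380811 \cdot \frac{1}{368433} = \frac{126937}{122811}$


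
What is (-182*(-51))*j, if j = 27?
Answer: 250614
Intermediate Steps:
(-182*(-51))*j = -182*(-51)*27 = 9282*27 = 250614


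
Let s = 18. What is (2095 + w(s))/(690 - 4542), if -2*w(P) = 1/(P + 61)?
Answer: -331009/608616 ≈ -0.54387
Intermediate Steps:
w(P) = -1/(2*(61 + P)) (w(P) = -1/(2*(P + 61)) = -1/(2*(61 + P)))
(2095 + w(s))/(690 - 4542) = (2095 - 1/(122 + 2*18))/(690 - 4542) = (2095 - 1/(122 + 36))/(-3852) = (2095 - 1/158)*(-1/3852) = (331009/158)*(-1/3852) = -331009/608616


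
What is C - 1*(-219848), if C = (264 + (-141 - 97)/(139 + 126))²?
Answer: 20299983084/70225 ≈ 2.8907e+5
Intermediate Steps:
C = 4861157284/70225 (C = (264 - 238/265)² = (69722/265)² = 4861157284/70225 ≈ 69223.)
C - 1*(-219848) = 4861157284/70225 - 1*(-219848) = 4861157284/70225 + 219848 = 20299983084/70225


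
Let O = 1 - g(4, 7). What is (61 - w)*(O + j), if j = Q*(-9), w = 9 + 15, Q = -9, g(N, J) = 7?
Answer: 2775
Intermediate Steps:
w = 24
O = -6 (O = 1 - 1*7 = 1 - 7 = -6)
j = 81 (j = -9*(-9) = 81)
(61 - w)*(O + j) = (61 - 1*24)*(-6 + 81) = (61 - 24)*75 = 37*75 = 2775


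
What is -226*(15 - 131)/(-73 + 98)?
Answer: 26216/25 ≈ 1048.6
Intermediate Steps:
-226*(15 - 131)/(-73 + 98) = -(-26216)/25 = -226*(-116/25) = 26216/25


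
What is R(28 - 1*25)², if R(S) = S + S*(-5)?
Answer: 144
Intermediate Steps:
R(S) = -4*S (R(S) = S - 5*S = -4*S)
R(28 - 1*25)² = (-4*(28 - 1*25))² = (-4*(28 - 25))² = (-4*3)² = (-12)² = 144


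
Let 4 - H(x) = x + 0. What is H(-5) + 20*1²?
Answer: 29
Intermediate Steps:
H(x) = 4 - x (H(x) = 4 - (x + 0) = 4 - x)
H(-5) + 20*1² = (4 - 1*(-5)) + 20*1² = (4 + 5) + 20*1 = 9 + 20 = 29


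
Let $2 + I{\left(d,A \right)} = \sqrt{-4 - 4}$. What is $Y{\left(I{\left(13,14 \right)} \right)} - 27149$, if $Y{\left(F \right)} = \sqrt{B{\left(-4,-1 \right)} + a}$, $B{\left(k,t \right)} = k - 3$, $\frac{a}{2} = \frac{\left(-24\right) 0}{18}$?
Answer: $-27149 + i \sqrt{7} \approx -27149.0 + 2.6458 i$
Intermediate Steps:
$I{\left(d,A \right)} = -2 + 2 i \sqrt{2}$ ($I{\left(d,A \right)} = -2 + \sqrt{-4 - 4} = -2 + \sqrt{-8} = -2 + 2 i \sqrt{2}$)
$a = 0$ ($a = 2 \frac{\left(-24\right) 0}{18} = 2 \cdot 0 \cdot \frac{1}{18} = 2 \cdot 0 = 0$)
$B{\left(k,t \right)} = -3 + k$ ($B{\left(k,t \right)} = k - 3 = -3 + k$)
$Y{\left(F \right)} = i \sqrt{7}$ ($Y{\left(F \right)} = \sqrt{\left(-3 - 4\right) + 0} = \sqrt{-7 + 0} = \sqrt{-7} = i \sqrt{7}$)
$Y{\left(I{\left(13,14 \right)} \right)} - 27149 = i \sqrt{7} - 27149 = -27149 + i \sqrt{7}$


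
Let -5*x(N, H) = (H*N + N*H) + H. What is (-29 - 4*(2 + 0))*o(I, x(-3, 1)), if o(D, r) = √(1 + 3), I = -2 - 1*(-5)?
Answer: -74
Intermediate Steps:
x(N, H) = -H/5 - 2*H*N/5 (x(N, H) = -((H*N + N*H) + H)/5 = -((H*N + H*N) + H)/5 = -(2*H*N + H)/5 = -(H + 2*H*N)/5 = -H/5 - 2*H*N/5)
I = 3 (I = -2 + 5 = 3)
o(D, r) = 2 (o(D, r) = √4 = 2)
(-29 - 4*(2 + 0))*o(I, x(-3, 1)) = (-29 - 4*(2 + 0))*2 = (-29 - 4*2)*2 = (-29 - 8)*2 = -37*2 = -74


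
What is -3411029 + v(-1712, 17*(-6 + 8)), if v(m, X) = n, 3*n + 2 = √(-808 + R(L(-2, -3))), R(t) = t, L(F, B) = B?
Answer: -10233089/3 + I*√811/3 ≈ -3.411e+6 + 9.4927*I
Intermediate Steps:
n = -⅔ + I*√811/3 (n = -⅔ + √(-808 - 3)/3 = -⅔ + √(-811)/3 = -⅔ + (I*√811)/3 = -⅔ + I*√811/3 ≈ -0.66667 + 9.4927*I)
v(m, X) = -⅔ + I*√811/3
-3411029 + v(-1712, 17*(-6 + 8)) = -3411029 + (-⅔ + I*√811/3) = -10233089/3 + I*√811/3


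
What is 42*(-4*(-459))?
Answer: 77112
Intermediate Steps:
42*(-4*(-459)) = 42*1836 = 77112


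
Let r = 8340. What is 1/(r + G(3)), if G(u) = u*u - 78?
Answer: 1/8271 ≈ 0.00012090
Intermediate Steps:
G(u) = -78 + u² (G(u) = u² - 78 = -78 + u²)
1/(r + G(3)) = 1/(8340 + (-78 + 3²)) = 1/(8340 + (-78 + 9)) = 1/(8340 - 69) = 1/8271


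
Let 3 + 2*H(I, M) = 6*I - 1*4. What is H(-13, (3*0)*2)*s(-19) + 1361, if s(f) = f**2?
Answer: -27963/2 ≈ -13982.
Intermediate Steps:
H(I, M) = -7/2 + 3*I (H(I, M) = -3/2 + (6*I - 1*4)/2 = -3/2 + (6*I - 4)/2 = -3/2 + (-4 + 6*I)/2 = -3/2 + (-2 + 3*I) = -7/2 + 3*I)
H(-13, (3*0)*2)*s(-19) + 1361 = (-7/2 + 3*(-13))*(-19)**2 + 1361 = (-7/2 - 39)*361 + 1361 = -85/2*361 + 1361 = -30685/2 + 1361 = -27963/2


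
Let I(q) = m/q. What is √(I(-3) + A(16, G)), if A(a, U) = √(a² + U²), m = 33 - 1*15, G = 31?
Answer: √(-6 + √1217) ≈ 5.3745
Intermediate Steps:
m = 18 (m = 33 - 15 = 18)
A(a, U) = √(U² + a²)
I(q) = 18/q
√(I(-3) + A(16, G)) = √(18/(-3) + √(31² + 16²)) = √(18*(-⅓) + √(961 + 256)) = √(-6 + √1217)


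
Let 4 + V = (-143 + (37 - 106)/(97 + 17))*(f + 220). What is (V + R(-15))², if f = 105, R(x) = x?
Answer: 3147952417009/1444 ≈ 2.1800e+9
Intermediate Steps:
V = -1773677/38 (V = -4 + (-143 + (37 - 106)/(97 + 17))*(105 + 220) = -4 + (-143 - 69/114)*325 = -4 + (-143 - 69*1/114)*325 = -4 + (-143 - 23/38)*325 = -4 - 5457/38*325 = -4 - 1773525/38 = -1773677/38 ≈ -46676.)
(V + R(-15))² = (-1773677/38 - 15)² = (-1774247/38)² = 3147952417009/1444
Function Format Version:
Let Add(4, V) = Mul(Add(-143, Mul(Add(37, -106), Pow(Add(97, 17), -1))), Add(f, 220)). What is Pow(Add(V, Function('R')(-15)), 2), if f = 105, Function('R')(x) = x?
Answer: Rational(3147952417009, 1444) ≈ 2.1800e+9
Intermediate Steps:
V = Rational(-1773677, 38) (V = Add(-4, Mul(Add(-143, Mul(Add(37, -106), Pow(Add(97, 17), -1))), Add(105, 220))) = Add(-4, Mul(Add(-143, Mul(-69, Pow(114, -1))), 325)) = Add(-4, Mul(Add(-143, Mul(-69, Rational(1, 114))), 325)) = Add(-4, Mul(Add(-143, Rational(-23, 38)), 325)) = Add(-4, Mul(Rational(-5457, 38), 325)) = Add(-4, Rational(-1773525, 38)) = Rational(-1773677, 38) ≈ -46676.)
Pow(Add(V, Function('R')(-15)), 2) = Pow(Add(Rational(-1773677, 38), -15), 2) = Pow(Rational(-1774247, 38), 2) = Rational(3147952417009, 1444)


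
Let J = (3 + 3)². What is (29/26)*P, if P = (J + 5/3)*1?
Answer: 3277/78 ≈ 42.013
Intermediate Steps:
J = 36 (J = 6² = 36)
P = 113/3 (P = (36 + 5/3)*1 = (113/3)*1 = 113/3 ≈ 37.667)
(29/26)*P = (29/26)*(113/3) = 3277/78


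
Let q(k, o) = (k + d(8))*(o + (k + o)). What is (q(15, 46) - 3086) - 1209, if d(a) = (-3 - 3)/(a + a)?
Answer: -21841/8 ≈ -2730.1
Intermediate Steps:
d(a) = -3/a (d(a) = -6*1/(2*a) = -3/a)
q(k, o) = (-3/8 + k)*(k + 2*o) (q(k, o) = (k - 3/8)*(o + (k + o)) = (k - 3*⅛)*(k + 2*o) = (k - 3/8)*(k + 2*o) = (-3/8 + k)*(k + 2*o))
(q(15, 46) - 3086) - 1209 = ((15² - ¾*46 - 3/8*15 + 2*15*46) - 3086) - 1209 = ((225 - 69/2 - 45/8 + 1380) - 3086) - 1209 = (12519/8 - 3086) - 1209 = -12169/8 - 1209 = -21841/8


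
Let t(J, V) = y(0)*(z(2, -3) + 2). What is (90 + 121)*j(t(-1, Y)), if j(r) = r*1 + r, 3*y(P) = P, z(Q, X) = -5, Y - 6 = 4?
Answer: 0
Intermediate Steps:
Y = 10 (Y = 6 + 4 = 10)
y(P) = P/3
t(J, V) = 0 (t(J, V) = ((⅓)*0)*(-5 + 2) = 0*(-3) = 0)
j(r) = 2*r (j(r) = r + r = 2*r)
(90 + 121)*j(t(-1, Y)) = (90 + 121)*(2*0) = 211*0 = 0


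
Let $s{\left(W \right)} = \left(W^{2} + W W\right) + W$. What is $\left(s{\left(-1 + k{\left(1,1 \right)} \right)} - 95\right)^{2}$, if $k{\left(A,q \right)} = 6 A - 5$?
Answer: $9025$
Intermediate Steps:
$k{\left(A,q \right)} = -5 + 6 A$
$s{\left(W \right)} = W + 2 W^{2}$ ($s{\left(W \right)} = \left(W^{2} + W^{2}\right) + W = 2 W^{2} + W = W + 2 W^{2}$)
$\left(s{\left(-1 + k{\left(1,1 \right)} \right)} - 95\right)^{2} = \left(\left(-1 + \left(-5 + 6 \cdot 1\right)\right) \left(1 + 2 \left(-1 + \left(-5 + 6 \cdot 1\right)\right)\right) - 95\right)^{2} = \left(\left(-1 + \left(-5 + 6\right)\right) \left(1 + 2 \left(-1 + \left(-5 + 6\right)\right)\right) - 95\right)^{2} = \left(\left(-1 + 1\right) \left(1 + 2 \left(-1 + 1\right)\right) - 95\right)^{2} = \left(0 \left(1 + 2 \cdot 0\right) - 95\right)^{2} = \left(0 \left(1 + 0\right) - 95\right)^{2} = \left(0 \cdot 1 - 95\right)^{2} = \left(0 - 95\right)^{2} = \left(-95\right)^{2} = 9025$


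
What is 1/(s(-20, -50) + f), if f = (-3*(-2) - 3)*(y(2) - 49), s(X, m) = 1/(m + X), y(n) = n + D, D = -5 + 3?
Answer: -70/10291 ≈ -0.0068021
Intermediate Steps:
D = -2
y(n) = -2 + n (y(n) = n - 2 = -2 + n)
s(X, m) = 1/(X + m)
f = -147 (f = (-3*(-2) - 3)*((-2 + 2) - 49) = (6 - 3)*(0 - 49) = 3*(-49) = -147)
1/(s(-20, -50) + f) = 1/(1/(-20 - 50) - 147) = 1/(1/(-70) - 147) = 1/(-1/70 - 147) = 1/(-10291/70) = -70/10291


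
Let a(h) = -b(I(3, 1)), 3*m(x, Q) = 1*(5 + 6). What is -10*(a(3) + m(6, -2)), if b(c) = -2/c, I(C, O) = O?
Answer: -170/3 ≈ -56.667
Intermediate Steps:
m(x, Q) = 11/3 (m(x, Q) = (1*(5 + 6))/3 = (1*11)/3 = (1/3)*11 = 11/3)
a(h) = 2 (a(h) = -(-2)/1 = -(-2) = -1*(-2) = 2)
-10*(a(3) + m(6, -2)) = -10*(2 + 11/3) = -10*17/3 = -170/3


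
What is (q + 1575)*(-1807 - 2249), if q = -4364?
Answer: 11312184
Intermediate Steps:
(q + 1575)*(-1807 - 2249) = (-4364 + 1575)*(-1807 - 2249) = -2789*(-4056) = 11312184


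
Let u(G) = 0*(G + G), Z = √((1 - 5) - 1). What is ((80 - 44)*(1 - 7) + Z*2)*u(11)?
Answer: 0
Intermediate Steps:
Z = I*√5 (Z = √(-4 - 1) = √(-5) = I*√5 ≈ 2.2361*I)
u(G) = 0 (u(G) = 0*(2*G) = 0)
((80 - 44)*(1 - 7) + Z*2)*u(11) = ((80 - 44)*(1 - 7) + (I*√5)*2)*0 = (36*(-6) + 2*I*√5)*0 = (-216 + 2*I*√5)*0 = 0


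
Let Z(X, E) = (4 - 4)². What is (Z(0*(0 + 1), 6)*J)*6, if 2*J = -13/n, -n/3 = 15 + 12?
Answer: 0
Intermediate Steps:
n = -81 (n = -3*(15 + 12) = -3*27 = -81)
Z(X, E) = 0 (Z(X, E) = 0² = 0)
J = 13/162 (J = (-13/(-81))/2 = (-13*(-1/81))/2 = (½)*(13/81) = 13/162 ≈ 0.080247)
(Z(0*(0 + 1), 6)*J)*6 = (0*(13/162))*6 = 0*6 = 0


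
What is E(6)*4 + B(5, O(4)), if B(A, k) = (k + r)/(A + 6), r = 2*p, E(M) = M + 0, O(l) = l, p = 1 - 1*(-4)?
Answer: 278/11 ≈ 25.273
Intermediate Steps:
p = 5 (p = 1 + 4 = 5)
E(M) = M
r = 10 (r = 2*5 = 10)
B(A, k) = (10 + k)/(6 + A) (B(A, k) = (k + 10)/(A + 6) = (10 + k)/(6 + A))
E(6)*4 + B(5, O(4)) = 6*4 + (10 + 4)/(6 + 5) = 24 + 14/11 = 278/11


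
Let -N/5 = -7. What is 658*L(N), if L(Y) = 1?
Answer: 658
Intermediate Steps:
N = 35 (N = -5*(-7) = 35)
658*L(N) = 658*1 = 658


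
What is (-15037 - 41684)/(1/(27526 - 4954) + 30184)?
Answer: -1280306412/681313249 ≈ -1.8792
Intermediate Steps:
(-15037 - 41684)/(1/(27526 - 4954) + 30184) = -56721/(1/22572 + 30184) = -56721/681313249/22572 = -56721*22572/681313249 = -1280306412/681313249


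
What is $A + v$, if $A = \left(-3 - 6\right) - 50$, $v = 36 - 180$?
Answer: $-203$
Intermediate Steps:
$v = -144$
$A = -59$ ($A = \left(-3 - 6\right) - 50 = -9 - 50 = -59$)
$A + v = -59 - 144 = -203$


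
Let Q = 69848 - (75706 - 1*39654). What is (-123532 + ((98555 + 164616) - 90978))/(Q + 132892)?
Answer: 48661/166688 ≈ 0.29193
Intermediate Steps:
Q = 33796 (Q = 69848 - (75706 - 39654) = 69848 - 1*36052 = 69848 - 36052 = 33796)
(-123532 + ((98555 + 164616) - 90978))/(Q + 132892) = (-123532 + ((98555 + 164616) - 90978))/(33796 + 132892) = (-123532 + (263171 - 90978))/166688 = (-123532 + 172193)*(1/166688) = 48661*(1/166688) = 48661/166688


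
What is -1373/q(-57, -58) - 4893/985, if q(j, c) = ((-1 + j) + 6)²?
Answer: -14583077/2663440 ≈ -5.4753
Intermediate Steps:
q(j, c) = (5 + j)²
-1373/q(-57, -58) - 4893/985 = -1373/(5 - 57)² - 4893/985 = -1373/((-52)²) - 4893*1/985 = -1373/2704 - 4893/985 = -14583077/2663440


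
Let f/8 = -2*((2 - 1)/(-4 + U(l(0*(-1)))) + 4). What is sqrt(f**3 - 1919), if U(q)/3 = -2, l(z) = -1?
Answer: I*sqrt(153056015)/25 ≈ 494.86*I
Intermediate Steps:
U(q) = -6 (U(q) = 3*(-2) = -6)
f = -312/5 (f = 8*(-2*((2 - 1)/(-4 - 6) + 4)) = 8*(-2*(1/(-10) + 4)) = 8*(-2*(1*(-1/10) + 4)) = 8*(-2*(-1/10 + 4)) = 8*(-2*39/10) = 8*(-39/5) = -312/5 ≈ -62.400)
sqrt(f**3 - 1919) = sqrt((-312/5)**3 - 1919) = sqrt(-30371328/125 - 1919) = sqrt(-30611203/125) = I*sqrt(153056015)/25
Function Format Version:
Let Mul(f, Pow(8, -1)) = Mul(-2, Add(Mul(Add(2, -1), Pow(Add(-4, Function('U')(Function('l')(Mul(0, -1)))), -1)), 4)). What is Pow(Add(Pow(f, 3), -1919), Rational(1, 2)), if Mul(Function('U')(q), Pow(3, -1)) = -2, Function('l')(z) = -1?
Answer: Mul(Rational(1, 25), I, Pow(153056015, Rational(1, 2))) ≈ Mul(494.86, I)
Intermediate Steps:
Function('U')(q) = -6 (Function('U')(q) = Mul(3, -2) = -6)
f = Rational(-312, 5) (f = Mul(8, Mul(-2, Add(Mul(Add(2, -1), Pow(Add(-4, -6), -1)), 4))) = Mul(8, Mul(-2, Add(Mul(1, Pow(-10, -1)), 4))) = Mul(8, Mul(-2, Add(Mul(1, Rational(-1, 10)), 4))) = Mul(8, Mul(-2, Add(Rational(-1, 10), 4))) = Mul(8, Mul(-2, Rational(39, 10))) = Mul(8, Rational(-39, 5)) = Rational(-312, 5) ≈ -62.400)
Pow(Add(Pow(f, 3), -1919), Rational(1, 2)) = Pow(Add(Pow(Rational(-312, 5), 3), -1919), Rational(1, 2)) = Pow(Add(Rational(-30371328, 125), -1919), Rational(1, 2)) = Pow(Rational(-30611203, 125), Rational(1, 2)) = Mul(Rational(1, 25), I, Pow(153056015, Rational(1, 2)))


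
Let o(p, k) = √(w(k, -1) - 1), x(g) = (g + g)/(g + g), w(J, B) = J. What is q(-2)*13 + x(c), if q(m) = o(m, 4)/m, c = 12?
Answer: 1 - 13*√3/2 ≈ -10.258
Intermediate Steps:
x(g) = 1 (x(g) = (2*g)/((2*g)) = (2*g)*(1/(2*g)) = 1)
o(p, k) = √(-1 + k) (o(p, k) = √(k - 1) = √(-1 + k))
q(m) = √3/m (q(m) = √(-1 + 4)/m = √3/m)
q(-2)*13 + x(c) = (√3/(-2))*13 + 1 = (√3*(-½))*13 + 1 = -√3/2*13 + 1 = -13*√3/2 + 1 = 1 - 13*√3/2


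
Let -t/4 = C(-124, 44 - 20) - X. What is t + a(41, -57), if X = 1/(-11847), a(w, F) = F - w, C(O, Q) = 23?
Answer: -2250934/11847 ≈ -190.00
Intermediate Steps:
X = -1/11847 ≈ -8.4409e-5
t = -1089928/11847 (t = -4*(23 - 1*(-1/11847)) = -4*(23 + 1/11847) = -4*272482/11847 = -1089928/11847 ≈ -92.000)
t + a(41, -57) = -1089928/11847 + (-57 - 1*41) = -1089928/11847 + (-57 - 41) = -1089928/11847 - 98 = -2250934/11847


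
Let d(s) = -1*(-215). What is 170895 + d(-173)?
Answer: 171110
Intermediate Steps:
d(s) = 215
170895 + d(-173) = 170895 + 215 = 171110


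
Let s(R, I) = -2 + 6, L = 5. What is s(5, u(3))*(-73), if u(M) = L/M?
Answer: -292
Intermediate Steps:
u(M) = 5/M
s(R, I) = 4
s(5, u(3))*(-73) = 4*(-73) = -292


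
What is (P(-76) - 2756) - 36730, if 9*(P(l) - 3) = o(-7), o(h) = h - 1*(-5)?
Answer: -355349/9 ≈ -39483.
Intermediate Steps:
o(h) = 5 + h (o(h) = h + 5 = 5 + h)
P(l) = 25/9 (P(l) = 3 + (5 - 7)/9 = 3 + (⅑)*(-2) = 3 - 2/9 = 25/9)
(P(-76) - 2756) - 36730 = (25/9 - 2756) - 36730 = -24779/9 - 36730 = -355349/9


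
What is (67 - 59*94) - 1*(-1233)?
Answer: -4246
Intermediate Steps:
(67 - 59*94) - 1*(-1233) = (67 - 5546) + 1233 = -5479 + 1233 = -4246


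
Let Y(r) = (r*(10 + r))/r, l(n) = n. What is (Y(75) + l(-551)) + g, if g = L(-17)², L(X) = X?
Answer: -177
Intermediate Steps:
g = 289 (g = (-17)² = 289)
Y(r) = 10 + r
(Y(75) + l(-551)) + g = ((10 + 75) - 551) + 289 = (85 - 551) + 289 = -466 + 289 = -177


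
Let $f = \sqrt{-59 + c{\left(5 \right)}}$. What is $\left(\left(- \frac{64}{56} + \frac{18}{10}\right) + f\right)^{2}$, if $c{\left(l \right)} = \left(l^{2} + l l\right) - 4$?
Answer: $- \frac{15396}{1225} + \frac{46 i \sqrt{13}}{35} \approx -12.568 + 4.7387 i$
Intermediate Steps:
$c{\left(l \right)} = -4 + 2 l^{2}$ ($c{\left(l \right)} = \left(l^{2} + l^{2}\right) - 4 = 2 l^{2} - 4 = -4 + 2 l^{2}$)
$f = i \sqrt{13}$ ($f = \sqrt{-59 - \left(4 - 2 \cdot 5^{2}\right)} = \sqrt{-59 + \left(-4 + 2 \cdot 25\right)} = \sqrt{-59 + \left(-4 + 50\right)} = \sqrt{-59 + 46} = \sqrt{-13} = i \sqrt{13} \approx 3.6056 i$)
$\left(\left(- \frac{64}{56} + \frac{18}{10}\right) + f\right)^{2} = \left(\left(- \frac{64}{56} + \frac{18}{10}\right) + i \sqrt{13}\right)^{2} = \left(\left(\left(-64\right) \frac{1}{56} + 18 \cdot \frac{1}{10}\right) + i \sqrt{13}\right)^{2} = \left(\left(- \frac{8}{7} + \frac{9}{5}\right) + i \sqrt{13}\right)^{2} = \left(\frac{23}{35} + i \sqrt{13}\right)^{2}$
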